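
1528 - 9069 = -7541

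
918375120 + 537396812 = 1455771932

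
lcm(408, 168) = 2856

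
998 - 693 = 305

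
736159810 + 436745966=1172905776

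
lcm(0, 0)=0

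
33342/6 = 5557 = 5557.00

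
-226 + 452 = 226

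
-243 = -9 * 27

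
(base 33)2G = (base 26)34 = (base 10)82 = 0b1010010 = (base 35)2C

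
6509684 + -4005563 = 2504121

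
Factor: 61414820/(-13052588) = -1 * 5^1 * 37^1 * 149^1 * 557^1 * 3263147^(-1) = -15353705/3263147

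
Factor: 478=2^1*239^1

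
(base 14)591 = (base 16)453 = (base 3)1112000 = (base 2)10001010011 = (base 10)1107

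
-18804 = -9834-8970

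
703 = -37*(-19)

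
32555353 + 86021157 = 118576510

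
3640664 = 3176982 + 463682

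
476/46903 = 28/2759 ≈ 0.0101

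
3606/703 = 5 + 91/703 ≈ 5.13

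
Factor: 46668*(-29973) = -1*2^2*3^2*97^1*103^1*3889^1 = -1398779964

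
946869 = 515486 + 431383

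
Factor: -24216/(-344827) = 2^3*3^1*7^(-1)*1009^1*49261^(-1)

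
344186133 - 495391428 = -151205295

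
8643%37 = 22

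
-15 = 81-96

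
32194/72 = 447 + 5/36 ≈ 447.14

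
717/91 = 7+80/91 ≈ 7.88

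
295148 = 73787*4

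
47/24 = 1 + 23/24 ≈ 1.96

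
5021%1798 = 1425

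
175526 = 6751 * 26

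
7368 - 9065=-1697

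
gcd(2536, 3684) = 4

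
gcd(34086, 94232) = 2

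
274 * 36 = 9864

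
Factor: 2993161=191^1 * 15671^1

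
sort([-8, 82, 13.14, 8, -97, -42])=[-97, -42, -8, 8, 13.14, 82]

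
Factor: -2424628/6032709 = -1 * 2^2 * 3^(-2) * 61^1 * 523^1 * 35279^(-1) = -127612/317511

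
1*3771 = 3771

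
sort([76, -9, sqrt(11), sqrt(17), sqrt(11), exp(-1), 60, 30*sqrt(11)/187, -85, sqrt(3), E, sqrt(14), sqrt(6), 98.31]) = [-85, -9, exp(-1), 30*sqrt(11)/187, sqrt(3), sqrt(6), E, sqrt(11), sqrt(11), sqrt(14), sqrt(17), 60, 76, 98.31]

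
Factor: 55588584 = 2^3*3^1*653^1*3547^1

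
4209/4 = 1052 + 1/4 = 1052.25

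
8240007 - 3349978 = 4890029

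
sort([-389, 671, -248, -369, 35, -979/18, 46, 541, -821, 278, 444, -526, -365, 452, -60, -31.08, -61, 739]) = [-821, -526, -389, -369, -365, -248, -61, -60, -979/18, -31.08, 35, 46, 278, 444, 452, 541, 671, 739]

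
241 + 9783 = 10024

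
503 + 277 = 780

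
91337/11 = 8303 + 4/11≈8303.36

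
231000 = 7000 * 33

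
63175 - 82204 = -19029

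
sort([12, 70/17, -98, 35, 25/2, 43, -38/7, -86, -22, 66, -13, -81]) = [-98, -86, -81, -22, -13, -38/7, 70/17, 12, 25/2, 35, 43, 66]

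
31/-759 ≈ -0.0408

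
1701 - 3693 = -1992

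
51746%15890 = 4076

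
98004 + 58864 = 156868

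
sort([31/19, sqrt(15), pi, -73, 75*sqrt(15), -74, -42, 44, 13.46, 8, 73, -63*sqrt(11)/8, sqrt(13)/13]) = [-74, -73, -42, -63*sqrt(11)/8, sqrt(13)/13, 31/19, pi, sqrt(15), 8, 13.46, 44, 73, 75*sqrt(15)]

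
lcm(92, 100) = 2300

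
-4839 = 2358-7197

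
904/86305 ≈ 0.0105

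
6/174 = 1/29 ≈ 0.0345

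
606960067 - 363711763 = 243248304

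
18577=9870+8707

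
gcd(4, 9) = 1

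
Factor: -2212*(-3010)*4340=2^5*5^2*7^3*31^1*43^1*79^1=28896240800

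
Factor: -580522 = -1 * 2^1 * 29^1 * 10009^1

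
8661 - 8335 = 326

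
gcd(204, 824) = 4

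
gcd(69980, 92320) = 20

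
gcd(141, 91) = 1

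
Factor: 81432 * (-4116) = -1 * 2^5 * 3^4 * 7^3 * 13^1 * 29^1 = -335174112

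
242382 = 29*8358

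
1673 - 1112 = 561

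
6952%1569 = 676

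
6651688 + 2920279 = 9571967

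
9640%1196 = 72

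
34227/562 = 60 + 507/562 ≈ 60.90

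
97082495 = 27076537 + 70005958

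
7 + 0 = 7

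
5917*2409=14254053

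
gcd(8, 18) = 2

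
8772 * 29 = 254388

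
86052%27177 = 4521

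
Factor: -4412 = -1*2^2*1103^1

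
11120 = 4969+6151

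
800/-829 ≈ -0.965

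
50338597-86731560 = -36392963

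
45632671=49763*917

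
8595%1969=719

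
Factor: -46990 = -1 * 2^1 * 5^1 * 37^1 * 127^1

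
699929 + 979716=1679645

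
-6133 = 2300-8433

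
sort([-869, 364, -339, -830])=[-869, -830, -339, 364]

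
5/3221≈0.00155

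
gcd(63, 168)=21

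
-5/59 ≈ -0.0847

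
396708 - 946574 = -549866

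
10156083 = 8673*1171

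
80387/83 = 968+43/83 ≈ 968.52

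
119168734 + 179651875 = 298820609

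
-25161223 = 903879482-929040705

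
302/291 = 1 + 11/291 ≈ 1.04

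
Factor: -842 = -1 * 2^1 * 421^1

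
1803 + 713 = 2516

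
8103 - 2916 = 5187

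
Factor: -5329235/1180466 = -1 * 2^(-1) * 5^1 * 7^(-1) * 84319^(-1) * 1065847^1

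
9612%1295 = 547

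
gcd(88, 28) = 4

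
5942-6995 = -1053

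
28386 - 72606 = -44220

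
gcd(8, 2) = 2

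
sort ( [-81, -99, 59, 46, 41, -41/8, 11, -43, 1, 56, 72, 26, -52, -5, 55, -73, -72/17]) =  [-99, -81, -73, -52, -43, -41/8, -5, -72/17, 1, 11, 26, 41, 46, 55, 56, 59, 72]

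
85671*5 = 428355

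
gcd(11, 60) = 1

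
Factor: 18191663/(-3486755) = -1*5^(-1)*7^1*269^1*9661^1*697351^(-1)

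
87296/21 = 4156+20/21 ≈ 4156.95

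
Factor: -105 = -1*3^1*5^1*7^1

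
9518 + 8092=17610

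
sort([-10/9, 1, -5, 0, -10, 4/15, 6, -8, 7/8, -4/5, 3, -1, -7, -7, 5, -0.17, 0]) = [-10, -8, -7, -7, -5, -10/9, -1, -4/5, -0.17, 0, 0, 4/15, 7/8, 1, 3, 5, 6]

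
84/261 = 28/87 ≈ 0.322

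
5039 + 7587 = 12626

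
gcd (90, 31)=1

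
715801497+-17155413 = 698646084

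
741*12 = 8892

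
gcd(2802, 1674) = 6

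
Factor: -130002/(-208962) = 3^(-1)*13^(-1)*19^(-1)*461^1 = 461/741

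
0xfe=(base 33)7n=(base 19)d7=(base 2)11111110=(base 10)254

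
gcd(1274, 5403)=1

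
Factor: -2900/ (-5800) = 2^ (-1) = 1/2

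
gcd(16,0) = 16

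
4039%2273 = 1766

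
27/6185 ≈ 0.00437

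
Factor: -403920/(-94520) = 2^1*3^3*11^1*139^(-1) = 594/139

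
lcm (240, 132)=2640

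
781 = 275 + 506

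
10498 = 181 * 58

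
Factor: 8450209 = 8450209^1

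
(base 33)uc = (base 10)1002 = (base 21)25f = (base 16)3ea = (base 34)tg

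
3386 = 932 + 2454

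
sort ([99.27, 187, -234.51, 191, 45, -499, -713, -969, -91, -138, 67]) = [-969, -713, -499, -234.51, -138, -91, 45, 67, 99.27, 187, 191]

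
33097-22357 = 10740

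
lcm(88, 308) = 616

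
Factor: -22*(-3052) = 2^3*7^1*11^1*109^1 = 67144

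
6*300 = 1800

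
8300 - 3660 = 4640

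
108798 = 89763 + 19035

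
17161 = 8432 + 8729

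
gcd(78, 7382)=2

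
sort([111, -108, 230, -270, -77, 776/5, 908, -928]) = [-928, -270, -108, -77, 111, 776/5, 230, 908]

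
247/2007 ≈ 0.123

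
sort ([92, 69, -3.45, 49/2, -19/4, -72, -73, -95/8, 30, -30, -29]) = [-73, -72, -30, -29, -95/8, -19/4, -3.45, 49/2, 30, 69, 92]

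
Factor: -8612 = -1 * 2^2 * 2153^1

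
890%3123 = 890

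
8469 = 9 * 941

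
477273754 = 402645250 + 74628504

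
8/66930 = 4/33465 ≈ 0.000120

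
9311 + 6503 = 15814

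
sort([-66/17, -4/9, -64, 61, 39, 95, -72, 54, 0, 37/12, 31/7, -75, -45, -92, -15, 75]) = [-92, -75, -72, -64, -45, -15, -66/17, -4/9, 0, 37/12, 31/7, 39, 54, 61, 75, 95]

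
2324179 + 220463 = 2544642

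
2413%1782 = 631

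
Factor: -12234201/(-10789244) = 2^(-2) * 3^1 * 7^1 * 29^1 * 461^(-1) * 5851^(-1) * 20089^1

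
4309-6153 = -1844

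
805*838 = 674590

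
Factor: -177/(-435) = 5^(-1) * 29^(-1) * 59^1 = 59/145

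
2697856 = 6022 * 448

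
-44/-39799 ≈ 0.00111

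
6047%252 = 251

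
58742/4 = 29371/2 = 14685.50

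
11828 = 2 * 5914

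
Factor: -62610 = -1 * 2^1 * 3^1 * 5^1 * 2087^1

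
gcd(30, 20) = 10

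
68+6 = 74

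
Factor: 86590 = 2^1*5^1*7^1*1237^1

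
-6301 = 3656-9957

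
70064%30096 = 9872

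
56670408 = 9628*5886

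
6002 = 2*3001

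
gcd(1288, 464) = 8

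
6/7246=3/3623 ≈ 0.000828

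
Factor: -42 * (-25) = 2^1 * 3^1 * 5^2 * 7^1 = 1050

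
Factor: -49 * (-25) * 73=5^2 * 7^2 * 73^1=89425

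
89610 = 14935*6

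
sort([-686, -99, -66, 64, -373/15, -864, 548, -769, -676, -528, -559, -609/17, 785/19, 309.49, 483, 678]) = [-864, -769, -686, -676, -559, -528, -99, -66, -609/17, -373/15, 785/19, 64, 309.49, 483, 548, 678]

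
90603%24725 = 16428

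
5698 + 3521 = 9219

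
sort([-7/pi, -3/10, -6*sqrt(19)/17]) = [-7/pi, -6*sqrt(19)/17, -3/10]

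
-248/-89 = 2 + 70/89 ≈ 2.79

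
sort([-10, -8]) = [-10, -8]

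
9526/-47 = -202 - 32/47 ≈ -202.68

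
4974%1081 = 650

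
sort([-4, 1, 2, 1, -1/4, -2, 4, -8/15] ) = [-4, -2, -8/15, -1/4, 1, 1, 2, 4] 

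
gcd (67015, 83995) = 5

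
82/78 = 41/39 ≈ 1.05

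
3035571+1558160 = 4593731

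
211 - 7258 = -7047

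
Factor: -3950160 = -1*2^4*3^1*5^1*109^1*151^1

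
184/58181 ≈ 0.00316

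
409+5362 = 5771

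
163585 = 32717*5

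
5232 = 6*872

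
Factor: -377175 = -1*3^1*5^2*47^1*107^1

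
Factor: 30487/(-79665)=-1 * 3^(-1) * 5^(-1) * 43^1 * 47^(-1) * 113^(-1) * 709^1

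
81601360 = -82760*(-986)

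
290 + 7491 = 7781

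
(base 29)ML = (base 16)293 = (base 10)659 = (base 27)OB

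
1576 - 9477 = -7901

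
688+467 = 1155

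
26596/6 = 13298/3 ≈ 4432.67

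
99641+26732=126373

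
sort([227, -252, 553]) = [-252, 227, 553]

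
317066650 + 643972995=961039645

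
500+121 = 621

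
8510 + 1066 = 9576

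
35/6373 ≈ 0.00549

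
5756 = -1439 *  (-4)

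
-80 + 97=17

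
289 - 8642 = -8353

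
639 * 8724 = 5574636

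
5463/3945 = 1821/1315 ≈ 1.38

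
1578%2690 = 1578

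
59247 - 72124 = -12877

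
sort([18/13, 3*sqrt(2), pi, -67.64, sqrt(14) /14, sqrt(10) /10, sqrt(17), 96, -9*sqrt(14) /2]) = [-67.64, -9*sqrt(14) /2, sqrt(14) /14, sqrt(10) /10, 18/13, pi, sqrt(17), 3*sqrt(2), 96]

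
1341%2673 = 1341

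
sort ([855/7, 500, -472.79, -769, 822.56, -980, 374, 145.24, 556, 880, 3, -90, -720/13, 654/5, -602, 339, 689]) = [-980, -769, -602, -472.79, -90, -720/13, 3, 855/7, 654/5, 145.24, 339, 374, 500, 556, 689, 822.56, 880]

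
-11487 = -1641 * 7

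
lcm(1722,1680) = 68880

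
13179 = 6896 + 6283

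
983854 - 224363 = 759491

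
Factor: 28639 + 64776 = 5^1*7^1*17^1*157^1 = 93415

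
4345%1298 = 451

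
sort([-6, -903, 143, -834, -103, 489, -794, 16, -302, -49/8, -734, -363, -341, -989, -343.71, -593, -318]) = [-989, -903, -834, -794, -734, -593, -363, -343.71, -341, -318, -302, -103, -49/8, -6, 16, 143, 489]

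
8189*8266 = 67690274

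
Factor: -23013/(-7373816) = 2^(-3) * 3^2 * 877^(-1) * 1051^(-1) * 2557^1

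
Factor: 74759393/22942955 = 5^(-1)*7^(-1)*113^(-1)*137^1*599^1*911^1*5801^(-1)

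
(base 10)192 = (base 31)66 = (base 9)233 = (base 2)11000000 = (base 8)300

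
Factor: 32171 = 53^1*607^1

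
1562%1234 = 328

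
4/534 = 2/267 ≈ 0.00749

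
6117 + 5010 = 11127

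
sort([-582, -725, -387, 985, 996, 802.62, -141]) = [-725, -582, -387, -141, 802.62, 985, 996]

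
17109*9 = 153981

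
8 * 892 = 7136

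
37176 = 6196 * 6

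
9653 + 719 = 10372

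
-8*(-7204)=57632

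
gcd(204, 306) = 102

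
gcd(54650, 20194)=2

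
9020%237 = 14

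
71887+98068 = 169955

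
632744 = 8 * 79093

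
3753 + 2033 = 5786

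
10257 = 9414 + 843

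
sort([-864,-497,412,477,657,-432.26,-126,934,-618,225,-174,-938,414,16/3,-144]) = [-938,-864,-618,-497,-432.26,-174,-144,-126,16/3,225,412,414,477,657,934]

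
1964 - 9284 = -7320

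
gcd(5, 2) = 1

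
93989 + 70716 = 164705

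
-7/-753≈0.00930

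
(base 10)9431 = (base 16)24d7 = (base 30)aeb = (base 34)85d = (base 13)43a6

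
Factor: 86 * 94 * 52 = 2^4 * 13^1 * 43^1 * 47^1 = 420368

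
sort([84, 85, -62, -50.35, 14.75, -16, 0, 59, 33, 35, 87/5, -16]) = [-62, -50.35, -16, -16, 0, 14.75, 87/5, 33, 35, 59, 84, 85]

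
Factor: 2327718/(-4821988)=-1 * 2^(-1) * 3^1 * 31^(-1) * 37^(-1) * 1051^(-1) * 387953^1=-1163859/2410994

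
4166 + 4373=8539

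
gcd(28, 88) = 4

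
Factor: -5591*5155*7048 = -1*2^3*5^1*881^1*1031^1*5591^1 = -203134672040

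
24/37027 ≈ 0.000648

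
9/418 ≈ 0.0215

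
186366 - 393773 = -207407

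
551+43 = 594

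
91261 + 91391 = 182652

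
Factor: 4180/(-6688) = -1*2^(-3)*5^1 = -5/8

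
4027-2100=1927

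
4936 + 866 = 5802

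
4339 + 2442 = 6781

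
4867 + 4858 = 9725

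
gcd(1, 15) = 1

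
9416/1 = 9416 = 9416.00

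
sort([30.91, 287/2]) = [30.91, 287/2]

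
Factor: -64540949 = -1*11^1*131^1*44789^1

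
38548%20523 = 18025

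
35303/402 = 87 + 329/402 ≈ 87.82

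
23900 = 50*478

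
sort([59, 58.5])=[58.5, 59]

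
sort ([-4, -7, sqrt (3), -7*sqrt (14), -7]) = [-7*sqrt (14), -7, -7, -4, sqrt (3)]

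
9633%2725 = 1458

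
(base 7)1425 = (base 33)gu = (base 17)1fe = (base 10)558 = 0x22e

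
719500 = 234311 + 485189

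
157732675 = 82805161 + 74927514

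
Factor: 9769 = 9769^1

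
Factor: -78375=-1*3^1*5^3*11^1*19^1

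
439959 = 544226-104267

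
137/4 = 34 + 1/4 = 34.25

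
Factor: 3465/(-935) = -1*3^2*7^1*17^(-1) = -63/17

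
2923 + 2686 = 5609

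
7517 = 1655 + 5862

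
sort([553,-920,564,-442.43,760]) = [-920,-442.43,553,564,760]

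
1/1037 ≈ 0.000964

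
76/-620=-19/155 ≈ -0.123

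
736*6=4416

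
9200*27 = 248400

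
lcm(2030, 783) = 54810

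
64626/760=85+13/380 ≈ 85.03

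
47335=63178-15843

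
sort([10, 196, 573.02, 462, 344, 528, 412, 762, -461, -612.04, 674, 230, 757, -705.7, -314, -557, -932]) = [-932, -705.7, -612.04, -557, -461, -314, 10, 196, 230, 344, 412, 462, 528, 573.02, 674, 757, 762]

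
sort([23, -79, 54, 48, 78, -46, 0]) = [-79, -46, 0, 23, 48, 54, 78]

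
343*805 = 276115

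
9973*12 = 119676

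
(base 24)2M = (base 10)70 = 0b1000110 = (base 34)22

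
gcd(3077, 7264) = 1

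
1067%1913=1067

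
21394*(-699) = -14954406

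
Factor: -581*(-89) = 7^1*83^1*89^1 = 51709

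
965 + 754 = 1719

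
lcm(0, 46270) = 0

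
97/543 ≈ 0.179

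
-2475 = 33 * (-75)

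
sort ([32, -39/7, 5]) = [-39/7, 5, 32]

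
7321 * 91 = 666211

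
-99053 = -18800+-80253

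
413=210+203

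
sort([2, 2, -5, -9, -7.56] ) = [-9, -7.56, -5, 2, 2] 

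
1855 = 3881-2026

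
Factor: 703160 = 2^3*5^1*17579^1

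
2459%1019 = 421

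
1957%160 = 37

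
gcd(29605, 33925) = 5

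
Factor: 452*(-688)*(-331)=2^6*43^1*113^1*331^1=102933056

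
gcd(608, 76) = 76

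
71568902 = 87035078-15466176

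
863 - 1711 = -848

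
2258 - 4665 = -2407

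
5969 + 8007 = 13976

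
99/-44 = -9/4 = -2.25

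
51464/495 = 103 + 479/495 ≈ 103.97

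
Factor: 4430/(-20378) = -1*5^1*23^(-1) = -5/23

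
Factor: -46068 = -1*2^2*3^1*11^1*349^1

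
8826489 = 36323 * 243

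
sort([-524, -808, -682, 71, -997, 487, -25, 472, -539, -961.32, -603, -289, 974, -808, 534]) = [-997, -961.32, -808, -808, -682, -603, -539, -524, -289, -25, 71, 472, 487, 534, 974]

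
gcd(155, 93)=31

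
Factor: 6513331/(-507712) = -1*2^(-6)*11^1*7933^(-1)*592121^1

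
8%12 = 8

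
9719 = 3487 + 6232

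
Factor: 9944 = 2^3*11^1*113^1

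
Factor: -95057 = -1*19^1*5003^1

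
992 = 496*2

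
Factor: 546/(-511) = -1 * 2^1 * 3^1 * 13^1 * 73^(-1) = -78/73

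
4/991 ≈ 0.00404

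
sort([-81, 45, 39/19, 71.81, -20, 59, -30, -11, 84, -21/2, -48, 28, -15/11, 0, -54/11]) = [-81, -48, -30, -20, -11, -21/2, -54/11, -15/11, 0, 39/19, 28, 45, 59, 71.81, 84]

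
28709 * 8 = 229672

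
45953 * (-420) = -19300260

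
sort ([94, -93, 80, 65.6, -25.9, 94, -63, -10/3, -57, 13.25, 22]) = [-93, -63, -57, -25.9, -10/3, 13.25, 22, 65.6, 80, 94, 94]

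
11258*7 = 78806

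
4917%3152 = 1765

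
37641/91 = 413+58/91 ≈ 413.64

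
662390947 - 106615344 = 555775603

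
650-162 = 488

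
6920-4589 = 2331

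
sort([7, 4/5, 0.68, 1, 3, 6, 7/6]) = [0.68, 4/5, 1, 7/6, 3, 6, 7]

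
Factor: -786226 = -1 * 2^1 * 7^1 * 89^1 * 631^1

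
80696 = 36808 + 43888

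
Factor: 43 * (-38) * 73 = -1 * 2^1 * 19^1 * 43^1 * 73^1 = -119282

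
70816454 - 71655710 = -839256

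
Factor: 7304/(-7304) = -1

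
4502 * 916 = 4123832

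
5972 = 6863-891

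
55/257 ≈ 0.214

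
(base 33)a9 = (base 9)416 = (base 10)339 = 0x153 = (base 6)1323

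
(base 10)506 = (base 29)hd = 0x1fa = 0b111111010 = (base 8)772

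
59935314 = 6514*9201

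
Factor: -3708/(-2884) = 3^2*7^(-1) = 9/7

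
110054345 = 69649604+40404741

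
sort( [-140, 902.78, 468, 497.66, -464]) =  [-464, -140, 468, 497.66, 902.78]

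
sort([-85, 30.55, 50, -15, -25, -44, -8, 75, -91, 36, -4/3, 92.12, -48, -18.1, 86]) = [-91, -85, -48, -44, -25, -18.1, -15, -8, -4/3, 30.55, 36, 50, 75, 86, 92.12]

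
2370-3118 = -748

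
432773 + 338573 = 771346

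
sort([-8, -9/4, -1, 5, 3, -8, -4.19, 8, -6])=[-8, -8, -6, -4.19, -9/4, -1, 3, 5, 8]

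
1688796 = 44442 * 38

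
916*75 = 68700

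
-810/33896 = -405/16948 ≈ -0.0239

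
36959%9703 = 7850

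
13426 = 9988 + 3438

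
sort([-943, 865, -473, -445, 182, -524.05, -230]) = [-943, -524.05, -473, -445, -230, 182, 865]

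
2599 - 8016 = -5417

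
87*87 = 7569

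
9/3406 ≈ 0.00264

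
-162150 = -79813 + -82337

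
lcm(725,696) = 17400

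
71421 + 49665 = 121086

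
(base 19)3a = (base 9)74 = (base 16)43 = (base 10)67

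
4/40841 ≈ 0.0000979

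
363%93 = 84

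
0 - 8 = -8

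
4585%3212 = 1373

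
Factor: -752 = -1 * 2^4 * 47^1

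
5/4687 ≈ 0.00107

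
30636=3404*9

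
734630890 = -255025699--989656589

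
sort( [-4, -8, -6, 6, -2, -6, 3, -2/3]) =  [-8, -6, -6, -4, -2, -2/3, 3, 6]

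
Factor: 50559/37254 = 2^(-1)*7^(-1)*19^1 = 19/14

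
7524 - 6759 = 765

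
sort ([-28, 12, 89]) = [-28, 12, 89]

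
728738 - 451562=277176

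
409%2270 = 409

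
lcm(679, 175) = 16975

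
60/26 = 30/13 ≈ 2.31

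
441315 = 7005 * 63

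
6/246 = 1/41 ≈ 0.0244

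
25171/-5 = -5034 - 1/5 = -5034.20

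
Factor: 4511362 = 2^1*2255681^1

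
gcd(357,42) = 21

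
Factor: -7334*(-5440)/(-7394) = -1*2^6*5^1*17^1*19^1*193^1*3697^(-1) = -19948480/3697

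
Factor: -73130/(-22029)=2^1*3^(-1)*5^1*7^(-1)*71^1*103^1*1049^(-1) 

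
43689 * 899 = 39276411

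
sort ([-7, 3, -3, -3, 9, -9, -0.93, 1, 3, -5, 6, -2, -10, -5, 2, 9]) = [-10, -9, -7, -5, -5, -3, -3, -2, -0.93, 1, 2, 3, 3, 6, 9, 9]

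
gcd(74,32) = 2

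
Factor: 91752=2^3 * 3^1 * 3823^1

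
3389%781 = 265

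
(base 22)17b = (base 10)649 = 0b1010001001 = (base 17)243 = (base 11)540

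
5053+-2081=2972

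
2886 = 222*13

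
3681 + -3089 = 592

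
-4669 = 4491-9160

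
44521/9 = 4946 + 7/9 ≈ 4946.78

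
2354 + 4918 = 7272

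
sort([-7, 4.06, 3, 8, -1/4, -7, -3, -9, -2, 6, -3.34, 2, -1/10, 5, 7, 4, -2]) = [-9, -7, -7, -3.34, -3, -2, -2, -1/4, -1/10, 2, 3, 4, 4.06, 5, 6, 7, 8]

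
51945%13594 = 11163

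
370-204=166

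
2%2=0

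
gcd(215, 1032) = 43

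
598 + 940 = 1538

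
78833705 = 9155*8611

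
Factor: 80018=2^1*40009^1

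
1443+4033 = 5476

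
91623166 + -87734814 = 3888352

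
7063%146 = 55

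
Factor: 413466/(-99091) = -1*2^1*3^1*137^1*197^(-1) = -822/197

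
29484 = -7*(-4212)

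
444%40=4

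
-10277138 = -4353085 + -5924053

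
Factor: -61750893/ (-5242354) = 2^ (-1)*3^1*13^ (-1)*19^1*201629^ (-1)*1083349^1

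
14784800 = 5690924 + 9093876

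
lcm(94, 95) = 8930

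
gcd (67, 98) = 1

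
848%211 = 4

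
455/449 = 1 + 6/449 ≈ 1.01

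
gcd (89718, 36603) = 3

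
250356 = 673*372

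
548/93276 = 137/23319 ≈ 0.00588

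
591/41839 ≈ 0.0141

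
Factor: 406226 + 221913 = 628139^1 = 628139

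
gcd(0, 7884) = 7884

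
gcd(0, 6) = 6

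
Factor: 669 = 3^1*223^1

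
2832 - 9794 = -6962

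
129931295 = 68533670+61397625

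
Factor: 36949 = 11^1 * 3359^1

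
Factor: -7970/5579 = -1*2^1*5^1*7^(-1) = -10/7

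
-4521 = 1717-6238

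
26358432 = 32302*816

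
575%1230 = 575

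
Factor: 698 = 2^1 * 349^1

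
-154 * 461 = -70994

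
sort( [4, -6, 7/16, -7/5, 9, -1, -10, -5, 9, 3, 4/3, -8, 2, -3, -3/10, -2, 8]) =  [-10, -8, -6, -5, -3, -2, -7/5, -1, -3/10, 7/16, 4/3, 2, 3, 4, 8, 9, 9]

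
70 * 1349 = 94430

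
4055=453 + 3602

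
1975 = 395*5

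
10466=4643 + 5823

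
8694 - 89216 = -80522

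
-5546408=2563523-8109931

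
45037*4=180148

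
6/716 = 3/358 ≈ 0.00838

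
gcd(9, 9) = 9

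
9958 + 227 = 10185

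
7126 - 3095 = 4031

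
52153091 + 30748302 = 82901393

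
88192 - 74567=13625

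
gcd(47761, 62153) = 7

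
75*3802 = 285150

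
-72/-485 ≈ 0.148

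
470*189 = 88830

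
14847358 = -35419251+50266609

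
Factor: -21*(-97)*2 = 2^1*3^1*7^1*97^1 = 4074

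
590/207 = 2 + 176/207 ≈ 2.85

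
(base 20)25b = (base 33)rk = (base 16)38f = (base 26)191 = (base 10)911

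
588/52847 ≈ 0.0111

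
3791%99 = 29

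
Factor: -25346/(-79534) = 7^(-1)*13^(-1)*29^1 = 29/91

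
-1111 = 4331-5442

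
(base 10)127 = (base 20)67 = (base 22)5h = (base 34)3p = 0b1111111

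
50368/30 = 25184/15 ≈ 1678.93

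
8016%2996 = 2024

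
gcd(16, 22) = 2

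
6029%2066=1897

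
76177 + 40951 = 117128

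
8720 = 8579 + 141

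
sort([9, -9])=[-9, 9]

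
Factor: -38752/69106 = -1*2^4*7^1*109^(-1)*173^1*317^(-1) = -19376/34553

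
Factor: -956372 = -1*2^2*373^1*641^1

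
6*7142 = 42852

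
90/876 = 15/146 ≈ 0.103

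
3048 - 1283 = 1765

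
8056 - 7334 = 722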